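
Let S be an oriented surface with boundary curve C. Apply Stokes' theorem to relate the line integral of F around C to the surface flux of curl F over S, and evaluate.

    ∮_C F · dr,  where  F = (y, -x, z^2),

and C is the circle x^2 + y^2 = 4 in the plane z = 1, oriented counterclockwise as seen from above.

Let S be the flat disk x^2 + y^2 ≤ 4 in the plane z = 1, with upward unit normal n̂ = ẑ. By Stokes' theorem,

    ∮_C F · dr = ∬_S (∇ × F) · n̂ dS = ∬_D (curl F)_z dA,

where D is the disk x^2 + y^2 ≤ 4.

Compute the curl of F = (y, -x, z^2):
    (∇ × F)_x = ∂F_z/∂y - ∂F_y/∂z = 0,
    (∇ × F)_y = ∂F_x/∂z - ∂F_z/∂x = 0,
    (∇ × F)_z = ∂F_y/∂x - ∂F_x/∂y = -2.

On z = 1, (curl F)_z = -2.

Convert to polar (x = r cos θ, y = r sin θ, dA = r dr dθ); the integrand becomes -2, so

    ∬_D (curl F)_z dA = ∫_0^{2π} ∫_0^{2} (-2) · r dr dθ.

Inner (r from 0 to 2): -4.
Outer (θ from 0 to 2π): -8π.

Therefore ∮_C F · dr = -8π.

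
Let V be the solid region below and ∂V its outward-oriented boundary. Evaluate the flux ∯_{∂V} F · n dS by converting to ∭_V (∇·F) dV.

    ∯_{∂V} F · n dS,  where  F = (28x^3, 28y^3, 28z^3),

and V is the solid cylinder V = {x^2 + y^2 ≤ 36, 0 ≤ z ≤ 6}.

By the divergence theorem,

    ∯_{∂V} F · n dS = ∭_V (∇ · F) dV.

Compute the divergence:
    ∇ · F = ∂F_x/∂x + ∂F_y/∂y + ∂F_z/∂z = 84x^2 + 84y^2 + 84z^2.

In cylindrical coordinates, x = r cos(θ), y = r sin(θ), z = z, dV = r dr dθ dz, with 0 ≤ r ≤ 6, 0 ≤ θ ≤ 2π, 0 ≤ z ≤ 6.

The integrand, after substitution and multiplying by the volume element, becomes (84r^2 + 84z^2) · r, so

    ∭_V (∇·F) dV = ∫_0^{2π} ∫_0^{6} ∫_0^{6} (84r^2 + 84z^2) · r dz dr dθ.

Inner (z from 0 to 6): 504r (r^2 + 12).
Middle (r from 0 to 6): 272160.
Outer (θ from 0 to 2π): 544320π.

Therefore ∯_{∂V} F · n dS = 544320π.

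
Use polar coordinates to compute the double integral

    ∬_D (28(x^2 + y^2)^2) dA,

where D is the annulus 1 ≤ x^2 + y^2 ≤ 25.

The region D is 1 ≤ r ≤ 5, 0 ≤ θ ≤ 2π in polar coordinates, where x = r cos(θ), y = r sin(θ), and dA = r dr dθ.

Under the substitution, the integrand becomes 28r^4, so

    ∬_D (28(x^2 + y^2)^2) dA = ∫_{0}^{2π} ∫_{1}^{5} (28r^4) · r dr dθ.

Inner integral (in r): ∫_{1}^{5} (28r^4) · r dr = 72912.

Outer integral (in θ): ∫_{0}^{2π} (72912) dθ = 145824π.

Therefore ∬_D (28(x^2 + y^2)^2) dA = 145824π.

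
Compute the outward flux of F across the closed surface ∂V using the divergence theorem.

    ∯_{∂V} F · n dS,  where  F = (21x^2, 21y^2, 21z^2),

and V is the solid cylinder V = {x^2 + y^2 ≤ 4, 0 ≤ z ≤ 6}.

By the divergence theorem,

    ∯_{∂V} F · n dS = ∭_V (∇ · F) dV.

Compute the divergence:
    ∇ · F = ∂F_x/∂x + ∂F_y/∂y + ∂F_z/∂z = 42x + 42y + 42z.

In cylindrical coordinates, x = r cos(θ), y = r sin(θ), z = z, dV = r dr dθ dz, with 0 ≤ r ≤ 2, 0 ≤ θ ≤ 2π, 0 ≤ z ≤ 6.

The integrand, after substitution and multiplying by the volume element, becomes (42sqrt(2)r sin(θ + π/4) + 42z) · r, so

    ∭_V (∇·F) dV = ∫_0^{2π} ∫_0^{2} ∫_0^{6} (42sqrt(2)r sin(θ + π/4) + 42z) · r dz dr dθ.

Inner (z from 0 to 6): 252r (sqrt(2)r sin(θ + π/4) + 3).
Middle (r from 0 to 2): 672sqrt(2)sin(θ + π/4) + 1512.
Outer (θ from 0 to 2π): 3024π.

Therefore ∯_{∂V} F · n dS = 3024π.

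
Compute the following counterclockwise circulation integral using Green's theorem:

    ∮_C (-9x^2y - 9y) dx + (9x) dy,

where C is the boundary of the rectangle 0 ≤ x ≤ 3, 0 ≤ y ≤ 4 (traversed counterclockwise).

Green's theorem converts the closed line integral into a double integral over the enclosed region D:

    ∮_C P dx + Q dy = ∬_D (∂Q/∂x - ∂P/∂y) dA.

Here P = -9x^2y - 9y, Q = 9x, so

    ∂Q/∂x = 9,    ∂P/∂y = -9x^2 - 9,
    ∂Q/∂x - ∂P/∂y = 9x^2 + 18.

D is the region 0 ≤ x ≤ 3, 0 ≤ y ≤ 4. Evaluating the double integral:

    ∬_D (9x^2 + 18) dA = ∫_0^{3} ∫_0^{4} (9x^2 + 18) dy dx.

Inner (y from 0 to 4): 36x^2 + 72.
Outer (x from 0 to 3): 540.

Therefore ∮_C P dx + Q dy = 540.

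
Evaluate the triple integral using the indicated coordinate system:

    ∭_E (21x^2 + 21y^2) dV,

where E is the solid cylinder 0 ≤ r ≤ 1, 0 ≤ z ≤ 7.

In cylindrical coordinates, x = r cos(θ), y = r sin(θ), z = z, and dV = r dr dθ dz.

The integrand becomes 21r^2, so

    ∭_E (21x^2 + 21y^2) dV = ∫_{0}^{2π} ∫_{0}^{1} ∫_{0}^{7} (21r^2) · r dz dr dθ.

Inner (z): 147r^3.
Middle (r from 0 to 1): 147/4.
Outer (θ): 147π/2.

Therefore the triple integral equals 147π/2.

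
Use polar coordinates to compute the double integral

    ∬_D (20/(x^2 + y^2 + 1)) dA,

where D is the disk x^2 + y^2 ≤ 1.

The region D is 0 ≤ r ≤ 1, 0 ≤ θ ≤ 2π in polar coordinates, where x = r cos(θ), y = r sin(θ), and dA = r dr dθ.

Under the substitution, the integrand becomes 20/(r^2 + 1), so

    ∬_D (20/(x^2 + y^2 + 1)) dA = ∫_{0}^{2π} ∫_{0}^{1} (20/(r^2 + 1)) · r dr dθ.

Inner integral (in r): ∫_{0}^{1} (20/(r^2 + 1)) · r dr = log(1024).

Outer integral (in θ): ∫_{0}^{2π} (log(1024)) dθ = 20π log(2).

Therefore ∬_D (20/(x^2 + y^2 + 1)) dA = 20π log(2).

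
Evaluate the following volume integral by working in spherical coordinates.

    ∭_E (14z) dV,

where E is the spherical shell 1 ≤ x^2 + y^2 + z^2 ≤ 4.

In spherical coordinates, x = ρ sin(φ) cos(θ), y = ρ sin(φ) sin(θ), z = ρ cos(φ), and dV = ρ^2 sin(φ) dρ dφ dθ.

The integrand becomes 14ρ cos(φ), so

    ∭_E (14z) dV = ∫_{0}^{2π} ∫_{0}^{π} ∫_{1}^{2} (14ρ cos(φ)) · ρ^2 sin(φ) dρ dφ dθ.

Inner (ρ): 105sin(2φ)/4.
Middle (φ): 0.
Outer (θ): 0.

Therefore the triple integral equals 0.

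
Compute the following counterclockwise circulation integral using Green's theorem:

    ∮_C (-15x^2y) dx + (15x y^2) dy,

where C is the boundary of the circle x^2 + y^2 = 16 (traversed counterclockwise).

Green's theorem converts the closed line integral into a double integral over the enclosed region D:

    ∮_C P dx + Q dy = ∬_D (∂Q/∂x - ∂P/∂y) dA.

Here P = -15x^2y, Q = 15x y^2, so

    ∂Q/∂x = 15y^2,    ∂P/∂y = -15x^2,
    ∂Q/∂x - ∂P/∂y = 15x^2 + 15y^2.

D is the region x^2 + y^2 ≤ 16. Evaluating the double integral:

In polar coordinates (x = r cos θ, y = r sin θ, dA = r dr dθ) the integrand becomes 15r^2, so

    ∬_D (15x^2 + 15y^2) dA = ∫_0^{2π} ∫_0^{4} (15r^2) · r dr dθ.

Inner (r from 0 to 4): 960.
Outer (θ from 0 to 2π): 1920π.

Therefore ∮_C P dx + Q dy = 1920π.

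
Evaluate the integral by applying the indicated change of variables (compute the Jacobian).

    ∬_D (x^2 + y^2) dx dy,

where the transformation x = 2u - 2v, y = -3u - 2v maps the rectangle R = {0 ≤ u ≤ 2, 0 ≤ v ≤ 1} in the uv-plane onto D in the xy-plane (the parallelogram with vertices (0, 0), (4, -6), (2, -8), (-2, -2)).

Compute the Jacobian determinant of (x, y) with respect to (u, v):

    ∂(x,y)/∂(u,v) = | 2  -2 | = (2)(-2) - (-2)(-3) = -10.
                   | -3  -2 |

Its absolute value is |J| = 10 (the area scaling factor).

Substituting x = 2u - 2v, y = -3u - 2v into the integrand,

    x^2 + y^2 → 13u^2 + 4u v + 8v^2,

so the integral becomes

    ∬_R (13u^2 + 4u v + 8v^2) · |J| du dv = ∫_0^2 ∫_0^1 (130u^2 + 40u v + 80v^2) dv du.

Inner (v): 130u^2 + 20u + 80/3.
Outer (u): 440.

Therefore ∬_D (x^2 + y^2) dx dy = 440.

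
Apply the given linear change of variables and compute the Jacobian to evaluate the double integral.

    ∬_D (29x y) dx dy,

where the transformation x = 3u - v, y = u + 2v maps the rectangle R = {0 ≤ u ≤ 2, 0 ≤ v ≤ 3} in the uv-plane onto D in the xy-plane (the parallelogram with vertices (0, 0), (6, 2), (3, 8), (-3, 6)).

Compute the Jacobian determinant of (x, y) with respect to (u, v):

    ∂(x,y)/∂(u,v) = | 3  -1 | = (3)(2) - (-1)(1) = 7.
                   | 1  2 |

Its absolute value is |J| = 7 (the area scaling factor).

Substituting x = 3u - v, y = u + 2v into the integrand,

    29x y → 87u^2 + 145u v - 58v^2,

so the integral becomes

    ∬_R (87u^2 + 145u v - 58v^2) · |J| du dv = ∫_0^2 ∫_0^3 (609u^2 + 1015u v - 406v^2) dv du.

Inner (v): 1827u^2 + 9135u/2 - 3654.
Outer (u): 6699.

Therefore ∬_D (29x y) dx dy = 6699.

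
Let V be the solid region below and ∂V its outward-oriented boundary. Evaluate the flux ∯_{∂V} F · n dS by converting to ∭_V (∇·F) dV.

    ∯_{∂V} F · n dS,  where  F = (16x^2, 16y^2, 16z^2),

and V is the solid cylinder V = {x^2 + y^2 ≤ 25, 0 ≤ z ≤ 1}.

By the divergence theorem,

    ∯_{∂V} F · n dS = ∭_V (∇ · F) dV.

Compute the divergence:
    ∇ · F = ∂F_x/∂x + ∂F_y/∂y + ∂F_z/∂z = 32x + 32y + 32z.

In cylindrical coordinates, x = r cos(θ), y = r sin(θ), z = z, dV = r dr dθ dz, with 0 ≤ r ≤ 5, 0 ≤ θ ≤ 2π, 0 ≤ z ≤ 1.

The integrand, after substitution and multiplying by the volume element, becomes (32sqrt(2)r sin(θ + π/4) + 32z) · r, so

    ∭_V (∇·F) dV = ∫_0^{2π} ∫_0^{5} ∫_0^{1} (32sqrt(2)r sin(θ + π/4) + 32z) · r dz dr dθ.

Inner (z from 0 to 1): 16r (2sqrt(2)r sin(θ + π/4) + 1).
Middle (r from 0 to 5): 4000sqrt(2)sin(θ + π/4)/3 + 200.
Outer (θ from 0 to 2π): 400π.

Therefore ∯_{∂V} F · n dS = 400π.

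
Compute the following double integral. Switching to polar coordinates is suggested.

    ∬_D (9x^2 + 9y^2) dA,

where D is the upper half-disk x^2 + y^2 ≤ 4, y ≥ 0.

The region D is 0 ≤ r ≤ 2, 0 ≤ θ ≤ π in polar coordinates, where x = r cos(θ), y = r sin(θ), and dA = r dr dθ.

Under the substitution, the integrand becomes 9r^2, so

    ∬_D (9x^2 + 9y^2) dA = ∫_{0}^{π} ∫_{0}^{2} (9r^2) · r dr dθ.

Inner integral (in r): ∫_{0}^{2} (9r^2) · r dr = 36.

Outer integral (in θ): ∫_{0}^{π} (36) dθ = 36π.

Therefore ∬_D (9x^2 + 9y^2) dA = 36π.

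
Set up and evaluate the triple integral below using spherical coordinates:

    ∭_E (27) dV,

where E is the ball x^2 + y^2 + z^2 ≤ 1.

In spherical coordinates, x = ρ sin(φ) cos(θ), y = ρ sin(φ) sin(θ), z = ρ cos(φ), and dV = ρ^2 sin(φ) dρ dφ dθ.

The integrand becomes 27, so

    ∭_E (27) dV = ∫_{0}^{2π} ∫_{0}^{π} ∫_{0}^{1} (27) · ρ^2 sin(φ) dρ dφ dθ.

Inner (ρ): 9sin(φ).
Middle (φ): 18.
Outer (θ): 36π.

Therefore the triple integral equals 36π.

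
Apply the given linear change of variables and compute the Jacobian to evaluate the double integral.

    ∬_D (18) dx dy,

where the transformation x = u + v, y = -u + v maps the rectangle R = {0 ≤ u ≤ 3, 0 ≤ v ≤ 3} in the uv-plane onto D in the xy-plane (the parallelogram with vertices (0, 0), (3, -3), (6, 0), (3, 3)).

Compute the Jacobian determinant of (x, y) with respect to (u, v):

    ∂(x,y)/∂(u,v) = | 1  1 | = (1)(1) - (1)(-1) = 2.
                   | -1  1 |

Its absolute value is |J| = 2 (the area scaling factor).

Substituting x = u + v, y = -u + v into the integrand,

    18 → 18,

so the integral becomes

    ∬_R (18) · |J| du dv = ∫_0^3 ∫_0^3 (36) dv du.

Inner (v): 108.
Outer (u): 324.

Therefore ∬_D (18) dx dy = 324.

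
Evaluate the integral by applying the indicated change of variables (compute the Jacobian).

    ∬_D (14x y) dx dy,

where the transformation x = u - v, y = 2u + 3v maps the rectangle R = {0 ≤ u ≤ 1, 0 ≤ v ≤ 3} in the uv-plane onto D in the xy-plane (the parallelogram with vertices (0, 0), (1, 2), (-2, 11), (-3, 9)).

Compute the Jacobian determinant of (x, y) with respect to (u, v):

    ∂(x,y)/∂(u,v) = | 1  -1 | = (1)(3) - (-1)(2) = 5.
                   | 2  3 |

Its absolute value is |J| = 5 (the area scaling factor).

Substituting x = u - v, y = 2u + 3v into the integrand,

    14x y → 28u^2 + 14u v - 42v^2,

so the integral becomes

    ∬_R (28u^2 + 14u v - 42v^2) · |J| du dv = ∫_0^1 ∫_0^3 (140u^2 + 70u v - 210v^2) dv du.

Inner (v): 420u^2 + 315u - 1890.
Outer (u): -3185/2.

Therefore ∬_D (14x y) dx dy = -3185/2.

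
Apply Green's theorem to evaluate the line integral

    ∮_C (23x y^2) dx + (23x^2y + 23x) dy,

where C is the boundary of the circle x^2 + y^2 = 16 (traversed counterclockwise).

Green's theorem converts the closed line integral into a double integral over the enclosed region D:

    ∮_C P dx + Q dy = ∬_D (∂Q/∂x - ∂P/∂y) dA.

Here P = 23x y^2, Q = 23x^2y + 23x, so

    ∂Q/∂x = 46x y + 23,    ∂P/∂y = 46x y,
    ∂Q/∂x - ∂P/∂y = 23.

D is the region x^2 + y^2 ≤ 16. Evaluating the double integral:

In polar coordinates (x = r cos θ, y = r sin θ, dA = r dr dθ) the integrand becomes 23, so

    ∬_D (23) dA = ∫_0^{2π} ∫_0^{4} (23) · r dr dθ.

Inner (r from 0 to 4): 184.
Outer (θ from 0 to 2π): 368π.

Therefore ∮_C P dx + Q dy = 368π.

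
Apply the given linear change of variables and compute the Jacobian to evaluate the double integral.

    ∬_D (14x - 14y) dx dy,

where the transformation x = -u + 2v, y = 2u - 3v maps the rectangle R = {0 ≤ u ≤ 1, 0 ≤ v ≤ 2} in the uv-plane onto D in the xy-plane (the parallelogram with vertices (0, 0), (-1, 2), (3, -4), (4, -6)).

Compute the Jacobian determinant of (x, y) with respect to (u, v):

    ∂(x,y)/∂(u,v) = | -1  2 | = (-1)(-3) - (2)(2) = -1.
                   | 2  -3 |

Its absolute value is |J| = 1 (the area scaling factor).

Substituting x = -u + 2v, y = 2u - 3v into the integrand,

    14x - 14y → -42u + 70v,

so the integral becomes

    ∬_R (-42u + 70v) · |J| du dv = ∫_0^1 ∫_0^2 (-42u + 70v) dv du.

Inner (v): 140 - 84u.
Outer (u): 98.

Therefore ∬_D (14x - 14y) dx dy = 98.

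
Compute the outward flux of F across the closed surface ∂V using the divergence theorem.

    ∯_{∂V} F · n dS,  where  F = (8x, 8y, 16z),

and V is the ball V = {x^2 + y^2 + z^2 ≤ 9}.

By the divergence theorem,

    ∯_{∂V} F · n dS = ∭_V (∇ · F) dV.

Compute the divergence:
    ∇ · F = ∂F_x/∂x + ∂F_y/∂y + ∂F_z/∂z = 8 + 8 + 16 = 32.

In spherical coordinates, x = ρ sin(φ) cos(θ), y = ρ sin(φ) sin(θ), z = ρ cos(φ), dV = ρ^2 sin(φ) dρ dφ dθ, with 0 ≤ ρ ≤ 3, 0 ≤ φ ≤ π, 0 ≤ θ ≤ 2π.

The integrand, after substitution and multiplying by the volume element, becomes (32) · ρ^2 sin(φ), so

    ∭_V (∇·F) dV = ∫_0^{2π} ∫_0^{π} ∫_0^{3} (32) · ρ^2 sin(φ) dρ dφ dθ.

Inner (ρ from 0 to 3): 288sin(φ).
Middle (φ from 0 to π): 576.
Outer (θ from 0 to 2π): 1152π.

Therefore ∯_{∂V} F · n dS = 1152π.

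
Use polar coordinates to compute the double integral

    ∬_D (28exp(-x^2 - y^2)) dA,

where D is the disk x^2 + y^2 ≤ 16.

The region D is 0 ≤ r ≤ 4, 0 ≤ θ ≤ 2π in polar coordinates, where x = r cos(θ), y = r sin(θ), and dA = r dr dθ.

Under the substitution, the integrand becomes 28exp(-r^2), so

    ∬_D (28exp(-x^2 - y^2)) dA = ∫_{0}^{2π} ∫_{0}^{4} (28exp(-r^2)) · r dr dθ.

Inner integral (in r): ∫_{0}^{4} (28exp(-r^2)) · r dr = 14 - 14exp(-16).

Outer integral (in θ): ∫_{0}^{2π} (14 - 14exp(-16)) dθ = -28π exp(-16) + 28π.

Therefore ∬_D (28exp(-x^2 - y^2)) dA = -28π exp(-16) + 28π.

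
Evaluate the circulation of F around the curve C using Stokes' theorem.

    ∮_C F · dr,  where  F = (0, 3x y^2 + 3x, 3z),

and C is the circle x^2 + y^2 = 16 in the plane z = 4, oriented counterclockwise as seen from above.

Let S be the flat disk x^2 + y^2 ≤ 16 in the plane z = 4, with upward unit normal n̂ = ẑ. By Stokes' theorem,

    ∮_C F · dr = ∬_S (∇ × F) · n̂ dS = ∬_D (curl F)_z dA,

where D is the disk x^2 + y^2 ≤ 16.

Compute the curl of F = (0, 3x y^2 + 3x, 3z):
    (∇ × F)_x = ∂F_z/∂y - ∂F_y/∂z = 0,
    (∇ × F)_y = ∂F_x/∂z - ∂F_z/∂x = 0,
    (∇ × F)_z = ∂F_y/∂x - ∂F_x/∂y = 3y^2 + 3.

On z = 4, (curl F)_z = 3y^2 + 3.

Convert to polar (x = r cos θ, y = r sin θ, dA = r dr dθ); the integrand becomes 3r^2sin(θ)^2 + 3, so

    ∬_D (curl F)_z dA = ∫_0^{2π} ∫_0^{4} (3r^2sin(θ)^2 + 3) · r dr dθ.

Inner (r from 0 to 4): 192sin(θ)^2 + 24.
Outer (θ from 0 to 2π): 240π.

Therefore ∮_C F · dr = 240π.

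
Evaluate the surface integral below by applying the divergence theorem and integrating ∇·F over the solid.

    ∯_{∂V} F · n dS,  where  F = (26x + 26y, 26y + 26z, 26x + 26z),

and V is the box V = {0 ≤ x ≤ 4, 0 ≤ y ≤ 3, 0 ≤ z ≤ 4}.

By the divergence theorem,

    ∯_{∂V} F · n dS = ∭_V (∇ · F) dV.

Compute the divergence:
    ∇ · F = ∂F_x/∂x + ∂F_y/∂y + ∂F_z/∂z = 26 + 26 + 26 = 78.

V is a rectangular box, so dV = dx dy dz with 0 ≤ x ≤ 4, 0 ≤ y ≤ 3, 0 ≤ z ≤ 4.

Integrate (78) over V as an iterated integral:

    ∭_V (∇·F) dV = ∫_0^{4} ∫_0^{3} ∫_0^{4} (78) dz dy dx.

Inner (z from 0 to 4): 312.
Middle (y from 0 to 3): 936.
Outer (x from 0 to 4): 3744.

Therefore ∯_{∂V} F · n dS = 3744.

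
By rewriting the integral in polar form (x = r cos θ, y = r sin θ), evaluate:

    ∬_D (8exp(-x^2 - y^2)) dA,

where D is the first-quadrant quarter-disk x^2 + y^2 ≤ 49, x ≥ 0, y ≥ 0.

The region D is 0 ≤ r ≤ 7, 0 ≤ θ ≤ π/2 in polar coordinates, where x = r cos(θ), y = r sin(θ), and dA = r dr dθ.

Under the substitution, the integrand becomes 8exp(-r^2), so

    ∬_D (8exp(-x^2 - y^2)) dA = ∫_{0}^{π/2} ∫_{0}^{7} (8exp(-r^2)) · r dr dθ.

Inner integral (in r): ∫_{0}^{7} (8exp(-r^2)) · r dr = 4 - 4exp(-49).

Outer integral (in θ): ∫_{0}^{π/2} (4 - 4exp(-49)) dθ = -2π exp(-49) + 2π.

Therefore ∬_D (8exp(-x^2 - y^2)) dA = -2π exp(-49) + 2π.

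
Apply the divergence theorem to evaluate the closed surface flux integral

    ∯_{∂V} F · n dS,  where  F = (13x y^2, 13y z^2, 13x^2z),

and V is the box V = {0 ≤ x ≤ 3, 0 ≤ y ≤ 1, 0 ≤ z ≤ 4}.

By the divergence theorem,

    ∯_{∂V} F · n dS = ∭_V (∇ · F) dV.

Compute the divergence:
    ∇ · F = ∂F_x/∂x + ∂F_y/∂y + ∂F_z/∂z = 13y^2 + 13z^2 + 13x^2 = 13x^2 + 13y^2 + 13z^2.

V is a rectangular box, so dV = dx dy dz with 0 ≤ x ≤ 3, 0 ≤ y ≤ 1, 0 ≤ z ≤ 4.

Integrate (13x^2 + 13y^2 + 13z^2) over V as an iterated integral:

    ∭_V (∇·F) dV = ∫_0^{3} ∫_0^{1} ∫_0^{4} (13x^2 + 13y^2 + 13z^2) dz dy dx.

Inner (z from 0 to 4): 52x^2 + 52y^2 + 832/3.
Middle (y from 0 to 1): 52x^2 + 884/3.
Outer (x from 0 to 3): 1352.

Therefore ∯_{∂V} F · n dS = 1352.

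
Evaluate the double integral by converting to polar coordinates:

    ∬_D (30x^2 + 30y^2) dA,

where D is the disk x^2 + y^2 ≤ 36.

The region D is 0 ≤ r ≤ 6, 0 ≤ θ ≤ 2π in polar coordinates, where x = r cos(θ), y = r sin(θ), and dA = r dr dθ.

Under the substitution, the integrand becomes 30r^2, so

    ∬_D (30x^2 + 30y^2) dA = ∫_{0}^{2π} ∫_{0}^{6} (30r^2) · r dr dθ.

Inner integral (in r): ∫_{0}^{6} (30r^2) · r dr = 9720.

Outer integral (in θ): ∫_{0}^{2π} (9720) dθ = 19440π.

Therefore ∬_D (30x^2 + 30y^2) dA = 19440π.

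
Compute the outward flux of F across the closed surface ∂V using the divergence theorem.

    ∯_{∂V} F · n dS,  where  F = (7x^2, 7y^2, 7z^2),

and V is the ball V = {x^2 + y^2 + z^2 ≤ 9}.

By the divergence theorem,

    ∯_{∂V} F · n dS = ∭_V (∇ · F) dV.

Compute the divergence:
    ∇ · F = ∂F_x/∂x + ∂F_y/∂y + ∂F_z/∂z = 14x + 14y + 14z.

In spherical coordinates, x = ρ sin(φ) cos(θ), y = ρ sin(φ) sin(θ), z = ρ cos(φ), dV = ρ^2 sin(φ) dρ dφ dθ, with 0 ≤ ρ ≤ 3, 0 ≤ φ ≤ π, 0 ≤ θ ≤ 2π.

The integrand, after substitution and multiplying by the volume element, becomes (14ρ (sqrt(2)sin(φ)sin(θ + π/4) + cos(φ))) · ρ^2 sin(φ), so

    ∭_V (∇·F) dV = ∫_0^{2π} ∫_0^{π} ∫_0^{3} (14ρ (sqrt(2)sin(φ)sin(θ + π/4) + cos(φ))) · ρ^2 sin(φ) dρ dφ dθ.

Inner (ρ from 0 to 3): 567(sqrt(2)sin(φ)sin(θ + π/4) + cos(φ))sin(φ)/2.
Middle (φ from 0 to π): 567sqrt(2)π sin(θ + π/4)/4.
Outer (θ from 0 to 2π): 0.

Therefore ∯_{∂V} F · n dS = 0.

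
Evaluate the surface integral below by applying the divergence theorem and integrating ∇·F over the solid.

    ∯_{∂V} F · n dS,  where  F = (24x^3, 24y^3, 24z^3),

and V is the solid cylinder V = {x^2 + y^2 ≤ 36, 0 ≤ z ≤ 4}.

By the divergence theorem,

    ∯_{∂V} F · n dS = ∭_V (∇ · F) dV.

Compute the divergence:
    ∇ · F = ∂F_x/∂x + ∂F_y/∂y + ∂F_z/∂z = 72x^2 + 72y^2 + 72z^2.

In cylindrical coordinates, x = r cos(θ), y = r sin(θ), z = z, dV = r dr dθ dz, with 0 ≤ r ≤ 6, 0 ≤ θ ≤ 2π, 0 ≤ z ≤ 4.

The integrand, after substitution and multiplying by the volume element, becomes (72r^2 + 72z^2) · r, so

    ∭_V (∇·F) dV = ∫_0^{2π} ∫_0^{6} ∫_0^{4} (72r^2 + 72z^2) · r dz dr dθ.

Inner (z from 0 to 4): 288r^3 + 1536r.
Middle (r from 0 to 6): 120960.
Outer (θ from 0 to 2π): 241920π.

Therefore ∯_{∂V} F · n dS = 241920π.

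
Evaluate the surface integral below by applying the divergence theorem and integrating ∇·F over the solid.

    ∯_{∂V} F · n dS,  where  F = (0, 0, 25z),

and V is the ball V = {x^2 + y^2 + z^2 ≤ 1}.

By the divergence theorem,

    ∯_{∂V} F · n dS = ∭_V (∇ · F) dV.

Compute the divergence:
    ∇ · F = ∂F_x/∂x + ∂F_y/∂y + ∂F_z/∂z = 0 + 0 + 25 = 25.

In spherical coordinates, x = ρ sin(φ) cos(θ), y = ρ sin(φ) sin(θ), z = ρ cos(φ), dV = ρ^2 sin(φ) dρ dφ dθ, with 0 ≤ ρ ≤ 1, 0 ≤ φ ≤ π, 0 ≤ θ ≤ 2π.

The integrand, after substitution and multiplying by the volume element, becomes (25) · ρ^2 sin(φ), so

    ∭_V (∇·F) dV = ∫_0^{2π} ∫_0^{π} ∫_0^{1} (25) · ρ^2 sin(φ) dρ dφ dθ.

Inner (ρ from 0 to 1): 25sin(φ)/3.
Middle (φ from 0 to π): 50/3.
Outer (θ from 0 to 2π): 100π/3.

Therefore ∯_{∂V} F · n dS = 100π/3.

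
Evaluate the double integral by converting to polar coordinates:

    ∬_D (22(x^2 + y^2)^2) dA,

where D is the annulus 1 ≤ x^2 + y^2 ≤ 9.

The region D is 1 ≤ r ≤ 3, 0 ≤ θ ≤ 2π in polar coordinates, where x = r cos(θ), y = r sin(θ), and dA = r dr dθ.

Under the substitution, the integrand becomes 22r^4, so

    ∬_D (22(x^2 + y^2)^2) dA = ∫_{0}^{2π} ∫_{1}^{3} (22r^4) · r dr dθ.

Inner integral (in r): ∫_{1}^{3} (22r^4) · r dr = 8008/3.

Outer integral (in θ): ∫_{0}^{2π} (8008/3) dθ = 16016π/3.

Therefore ∬_D (22(x^2 + y^2)^2) dA = 16016π/3.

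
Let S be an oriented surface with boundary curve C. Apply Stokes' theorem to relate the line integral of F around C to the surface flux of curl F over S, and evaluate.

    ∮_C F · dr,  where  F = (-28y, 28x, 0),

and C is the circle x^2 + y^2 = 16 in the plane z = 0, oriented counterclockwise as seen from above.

Let S be the flat disk x^2 + y^2 ≤ 16 in the plane z = 0, with upward unit normal n̂ = ẑ. By Stokes' theorem,

    ∮_C F · dr = ∬_S (∇ × F) · n̂ dS = ∬_D (curl F)_z dA,

where D is the disk x^2 + y^2 ≤ 16.

Compute the curl of F = (-28y, 28x, 0):
    (∇ × F)_x = ∂F_z/∂y - ∂F_y/∂z = 0,
    (∇ × F)_y = ∂F_x/∂z - ∂F_z/∂x = 0,
    (∇ × F)_z = ∂F_y/∂x - ∂F_x/∂y = 56.

On z = 0, (curl F)_z = 56.

Convert to polar (x = r cos θ, y = r sin θ, dA = r dr dθ); the integrand becomes 56, so

    ∬_D (curl F)_z dA = ∫_0^{2π} ∫_0^{4} (56) · r dr dθ.

Inner (r from 0 to 4): 448.
Outer (θ from 0 to 2π): 896π.

Therefore ∮_C F · dr = 896π.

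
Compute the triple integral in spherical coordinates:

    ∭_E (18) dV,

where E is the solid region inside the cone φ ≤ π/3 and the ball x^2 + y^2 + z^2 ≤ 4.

In spherical coordinates, x = ρ sin(φ) cos(θ), y = ρ sin(φ) sin(θ), z = ρ cos(φ), and dV = ρ^2 sin(φ) dρ dφ dθ.

The integrand becomes 18, so

    ∭_E (18) dV = ∫_{0}^{2π} ∫_{0}^{π/3} ∫_{0}^{2} (18) · ρ^2 sin(φ) dρ dφ dθ.

Inner (ρ): 48sin(φ).
Middle (φ): 24.
Outer (θ): 48π.

Therefore the triple integral equals 48π.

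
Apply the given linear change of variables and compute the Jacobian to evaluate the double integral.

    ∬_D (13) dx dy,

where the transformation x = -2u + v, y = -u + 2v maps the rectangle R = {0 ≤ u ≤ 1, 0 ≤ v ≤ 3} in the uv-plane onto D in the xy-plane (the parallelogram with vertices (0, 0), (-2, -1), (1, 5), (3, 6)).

Compute the Jacobian determinant of (x, y) with respect to (u, v):

    ∂(x,y)/∂(u,v) = | -2  1 | = (-2)(2) - (1)(-1) = -3.
                   | -1  2 |

Its absolute value is |J| = 3 (the area scaling factor).

Substituting x = -2u + v, y = -u + 2v into the integrand,

    13 → 13,

so the integral becomes

    ∬_R (13) · |J| du dv = ∫_0^1 ∫_0^3 (39) dv du.

Inner (v): 117.
Outer (u): 117.

Therefore ∬_D (13) dx dy = 117.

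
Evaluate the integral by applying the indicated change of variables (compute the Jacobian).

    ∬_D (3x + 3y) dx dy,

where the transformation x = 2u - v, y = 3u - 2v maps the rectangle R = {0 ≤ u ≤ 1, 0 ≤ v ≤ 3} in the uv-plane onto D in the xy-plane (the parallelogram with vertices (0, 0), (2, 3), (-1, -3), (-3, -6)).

Compute the Jacobian determinant of (x, y) with respect to (u, v):

    ∂(x,y)/∂(u,v) = | 2  -1 | = (2)(-2) - (-1)(3) = -1.
                   | 3  -2 |

Its absolute value is |J| = 1 (the area scaling factor).

Substituting x = 2u - v, y = 3u - 2v into the integrand,

    3x + 3y → 15u - 9v,

so the integral becomes

    ∬_R (15u - 9v) · |J| du dv = ∫_0^1 ∫_0^3 (15u - 9v) dv du.

Inner (v): 45u - 81/2.
Outer (u): -18.

Therefore ∬_D (3x + 3y) dx dy = -18.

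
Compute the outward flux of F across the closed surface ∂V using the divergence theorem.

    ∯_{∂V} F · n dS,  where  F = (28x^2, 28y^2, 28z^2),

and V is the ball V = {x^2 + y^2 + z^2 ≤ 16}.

By the divergence theorem,

    ∯_{∂V} F · n dS = ∭_V (∇ · F) dV.

Compute the divergence:
    ∇ · F = ∂F_x/∂x + ∂F_y/∂y + ∂F_z/∂z = 56x + 56y + 56z.

In spherical coordinates, x = ρ sin(φ) cos(θ), y = ρ sin(φ) sin(θ), z = ρ cos(φ), dV = ρ^2 sin(φ) dρ dφ dθ, with 0 ≤ ρ ≤ 4, 0 ≤ φ ≤ π, 0 ≤ θ ≤ 2π.

The integrand, after substitution and multiplying by the volume element, becomes (56ρ (sqrt(2)sin(φ)sin(θ + π/4) + cos(φ))) · ρ^2 sin(φ), so

    ∭_V (∇·F) dV = ∫_0^{2π} ∫_0^{π} ∫_0^{4} (56ρ (sqrt(2)sin(φ)sin(θ + π/4) + cos(φ))) · ρ^2 sin(φ) dρ dφ dθ.

Inner (ρ from 0 to 4): 3584(sqrt(2)sin(φ)sin(θ + π/4) + cos(φ))sin(φ).
Middle (φ from 0 to π): 1792sqrt(2)π sin(θ + π/4).
Outer (θ from 0 to 2π): 0.

Therefore ∯_{∂V} F · n dS = 0.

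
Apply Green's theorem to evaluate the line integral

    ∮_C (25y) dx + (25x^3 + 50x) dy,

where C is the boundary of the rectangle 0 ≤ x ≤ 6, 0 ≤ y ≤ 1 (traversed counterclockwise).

Green's theorem converts the closed line integral into a double integral over the enclosed region D:

    ∮_C P dx + Q dy = ∬_D (∂Q/∂x - ∂P/∂y) dA.

Here P = 25y, Q = 25x^3 + 50x, so

    ∂Q/∂x = 75x^2 + 50,    ∂P/∂y = 25,
    ∂Q/∂x - ∂P/∂y = 75x^2 + 25.

D is the region 0 ≤ x ≤ 6, 0 ≤ y ≤ 1. Evaluating the double integral:

    ∬_D (75x^2 + 25) dA = ∫_0^{6} ∫_0^{1} (75x^2 + 25) dy dx.

Inner (y from 0 to 1): 75x^2 + 25.
Outer (x from 0 to 6): 5550.

Therefore ∮_C P dx + Q dy = 5550.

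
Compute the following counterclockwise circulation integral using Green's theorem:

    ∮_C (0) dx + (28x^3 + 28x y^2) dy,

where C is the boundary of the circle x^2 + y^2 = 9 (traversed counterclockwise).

Green's theorem converts the closed line integral into a double integral over the enclosed region D:

    ∮_C P dx + Q dy = ∬_D (∂Q/∂x - ∂P/∂y) dA.

Here P = 0, Q = 28x^3 + 28x y^2, so

    ∂Q/∂x = 84x^2 + 28y^2,    ∂P/∂y = 0,
    ∂Q/∂x - ∂P/∂y = 84x^2 + 28y^2.

D is the region x^2 + y^2 ≤ 9. Evaluating the double integral:

In polar coordinates (x = r cos θ, y = r sin θ, dA = r dr dθ) the integrand becomes 28r^2(cos(2θ) + 2), so

    ∬_D (84x^2 + 28y^2) dA = ∫_0^{2π} ∫_0^{3} (28r^2(cos(2θ) + 2)) · r dr dθ.

Inner (r from 0 to 3): 567cos(2θ) + 1134.
Outer (θ from 0 to 2π): 2268π.

Therefore ∮_C P dx + Q dy = 2268π.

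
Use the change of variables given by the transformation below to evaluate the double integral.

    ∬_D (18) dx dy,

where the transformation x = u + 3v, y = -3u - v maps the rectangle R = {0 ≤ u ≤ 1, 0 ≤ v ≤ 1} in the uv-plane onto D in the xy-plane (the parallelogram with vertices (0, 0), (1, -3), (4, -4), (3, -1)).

Compute the Jacobian determinant of (x, y) with respect to (u, v):

    ∂(x,y)/∂(u,v) = | 1  3 | = (1)(-1) - (3)(-3) = 8.
                   | -3  -1 |

Its absolute value is |J| = 8 (the area scaling factor).

Substituting x = u + 3v, y = -3u - v into the integrand,

    18 → 18,

so the integral becomes

    ∬_R (18) · |J| du dv = ∫_0^1 ∫_0^1 (144) dv du.

Inner (v): 144.
Outer (u): 144.

Therefore ∬_D (18) dx dy = 144.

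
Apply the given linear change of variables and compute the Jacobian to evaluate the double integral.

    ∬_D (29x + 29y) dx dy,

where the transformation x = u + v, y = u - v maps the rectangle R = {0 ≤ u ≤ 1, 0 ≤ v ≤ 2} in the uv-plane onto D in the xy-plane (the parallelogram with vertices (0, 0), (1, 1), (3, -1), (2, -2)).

Compute the Jacobian determinant of (x, y) with respect to (u, v):

    ∂(x,y)/∂(u,v) = | 1  1 | = (1)(-1) - (1)(1) = -2.
                   | 1  -1 |

Its absolute value is |J| = 2 (the area scaling factor).

Substituting x = u + v, y = u - v into the integrand,

    29x + 29y → 58u,

so the integral becomes

    ∬_R (58u) · |J| du dv = ∫_0^1 ∫_0^2 (116u) dv du.

Inner (v): 232u.
Outer (u): 116.

Therefore ∬_D (29x + 29y) dx dy = 116.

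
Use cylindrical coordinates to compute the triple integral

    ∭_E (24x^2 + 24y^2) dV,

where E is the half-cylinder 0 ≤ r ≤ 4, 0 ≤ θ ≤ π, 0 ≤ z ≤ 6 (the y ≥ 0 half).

In cylindrical coordinates, x = r cos(θ), y = r sin(θ), z = z, and dV = r dr dθ dz.

The integrand becomes 24r^2, so

    ∭_E (24x^2 + 24y^2) dV = ∫_{0}^{π} ∫_{0}^{4} ∫_{0}^{6} (24r^2) · r dz dr dθ.

Inner (z): 144r^3.
Middle (r from 0 to 4): 9216.
Outer (θ): 9216π.

Therefore the triple integral equals 9216π.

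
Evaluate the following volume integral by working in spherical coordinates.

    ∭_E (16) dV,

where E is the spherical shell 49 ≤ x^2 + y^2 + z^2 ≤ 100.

In spherical coordinates, x = ρ sin(φ) cos(θ), y = ρ sin(φ) sin(θ), z = ρ cos(φ), and dV = ρ^2 sin(φ) dρ dφ dθ.

The integrand becomes 16, so

    ∭_E (16) dV = ∫_{0}^{2π} ∫_{0}^{π} ∫_{7}^{10} (16) · ρ^2 sin(φ) dρ dφ dθ.

Inner (ρ): 3504sin(φ).
Middle (φ): 7008.
Outer (θ): 14016π.

Therefore the triple integral equals 14016π.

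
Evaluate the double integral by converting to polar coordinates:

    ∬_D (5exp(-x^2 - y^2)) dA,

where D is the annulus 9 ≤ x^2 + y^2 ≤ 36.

The region D is 3 ≤ r ≤ 6, 0 ≤ θ ≤ 2π in polar coordinates, where x = r cos(θ), y = r sin(θ), and dA = r dr dθ.

Under the substitution, the integrand becomes 5exp(-r^2), so

    ∬_D (5exp(-x^2 - y^2)) dA = ∫_{0}^{2π} ∫_{3}^{6} (5exp(-r^2)) · r dr dθ.

Inner integral (in r): ∫_{3}^{6} (5exp(-r^2)) · r dr = -(5 - 5exp(27))exp(-36)/2.

Outer integral (in θ): ∫_{0}^{2π} (-(5 - 5exp(27))exp(-36)/2) dθ = -5π (1 - exp(27))exp(-36).

Therefore ∬_D (5exp(-x^2 - y^2)) dA = -5π (1 - exp(27))exp(-36).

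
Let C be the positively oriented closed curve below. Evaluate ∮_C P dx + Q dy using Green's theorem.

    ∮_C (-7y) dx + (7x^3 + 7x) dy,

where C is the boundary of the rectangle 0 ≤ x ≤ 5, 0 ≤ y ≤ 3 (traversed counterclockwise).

Green's theorem converts the closed line integral into a double integral over the enclosed region D:

    ∮_C P dx + Q dy = ∬_D (∂Q/∂x - ∂P/∂y) dA.

Here P = -7y, Q = 7x^3 + 7x, so

    ∂Q/∂x = 21x^2 + 7,    ∂P/∂y = -7,
    ∂Q/∂x - ∂P/∂y = 21x^2 + 14.

D is the region 0 ≤ x ≤ 5, 0 ≤ y ≤ 3. Evaluating the double integral:

    ∬_D (21x^2 + 14) dA = ∫_0^{5} ∫_0^{3} (21x^2 + 14) dy dx.

Inner (y from 0 to 3): 63x^2 + 42.
Outer (x from 0 to 5): 2835.

Therefore ∮_C P dx + Q dy = 2835.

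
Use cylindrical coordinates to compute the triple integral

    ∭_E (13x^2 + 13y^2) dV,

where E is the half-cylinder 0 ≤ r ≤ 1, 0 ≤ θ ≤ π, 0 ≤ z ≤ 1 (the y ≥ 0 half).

In cylindrical coordinates, x = r cos(θ), y = r sin(θ), z = z, and dV = r dr dθ dz.

The integrand becomes 13r^2, so

    ∭_E (13x^2 + 13y^2) dV = ∫_{0}^{π} ∫_{0}^{1} ∫_{0}^{1} (13r^2) · r dz dr dθ.

Inner (z): 13r^3.
Middle (r from 0 to 1): 13/4.
Outer (θ): 13π/4.

Therefore the triple integral equals 13π/4.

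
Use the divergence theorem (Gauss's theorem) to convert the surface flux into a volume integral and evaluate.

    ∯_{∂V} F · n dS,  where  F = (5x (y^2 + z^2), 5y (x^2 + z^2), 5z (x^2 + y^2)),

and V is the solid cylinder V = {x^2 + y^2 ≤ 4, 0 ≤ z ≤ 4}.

By the divergence theorem,

    ∯_{∂V} F · n dS = ∭_V (∇ · F) dV.

Compute the divergence:
    ∇ · F = ∂F_x/∂x + ∂F_y/∂y + ∂F_z/∂z = 5y^2 + 5z^2 + 5x^2 + 5z^2 + 5x^2 + 5y^2 = 10x^2 + 10y^2 + 10z^2.

In cylindrical coordinates, x = r cos(θ), y = r sin(θ), z = z, dV = r dr dθ dz, with 0 ≤ r ≤ 2, 0 ≤ θ ≤ 2π, 0 ≤ z ≤ 4.

The integrand, after substitution and multiplying by the volume element, becomes (10r^2 + 10z^2) · r, so

    ∭_V (∇·F) dV = ∫_0^{2π} ∫_0^{2} ∫_0^{4} (10r^2 + 10z^2) · r dz dr dθ.

Inner (z from 0 to 4): 40r (r^2 + 16/3).
Middle (r from 0 to 2): 1760/3.
Outer (θ from 0 to 2π): 3520π/3.

Therefore ∯_{∂V} F · n dS = 3520π/3.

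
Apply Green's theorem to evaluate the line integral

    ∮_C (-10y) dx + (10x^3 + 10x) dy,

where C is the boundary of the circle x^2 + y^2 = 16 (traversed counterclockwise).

Green's theorem converts the closed line integral into a double integral over the enclosed region D:

    ∮_C P dx + Q dy = ∬_D (∂Q/∂x - ∂P/∂y) dA.

Here P = -10y, Q = 10x^3 + 10x, so

    ∂Q/∂x = 30x^2 + 10,    ∂P/∂y = -10,
    ∂Q/∂x - ∂P/∂y = 30x^2 + 20.

D is the region x^2 + y^2 ≤ 16. Evaluating the double integral:

In polar coordinates (x = r cos θ, y = r sin θ, dA = r dr dθ) the integrand becomes 30r^2cos(θ)^2 + 20, so

    ∬_D (30x^2 + 20) dA = ∫_0^{2π} ∫_0^{4} (30r^2cos(θ)^2 + 20) · r dr dθ.

Inner (r from 0 to 4): 1920cos(θ)^2 + 160.
Outer (θ from 0 to 2π): 2240π.

Therefore ∮_C P dx + Q dy = 2240π.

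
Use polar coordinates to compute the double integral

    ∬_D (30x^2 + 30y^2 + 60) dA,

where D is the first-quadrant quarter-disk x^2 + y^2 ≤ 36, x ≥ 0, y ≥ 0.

The region D is 0 ≤ r ≤ 6, 0 ≤ θ ≤ π/2 in polar coordinates, where x = r cos(θ), y = r sin(θ), and dA = r dr dθ.

Under the substitution, the integrand becomes 30r^2 + 60, so

    ∬_D (30x^2 + 30y^2 + 60) dA = ∫_{0}^{π/2} ∫_{0}^{6} (30r^2 + 60) · r dr dθ.

Inner integral (in r): ∫_{0}^{6} (30r^2 + 60) · r dr = 10800.

Outer integral (in θ): ∫_{0}^{π/2} (10800) dθ = 5400π.

Therefore ∬_D (30x^2 + 30y^2 + 60) dA = 5400π.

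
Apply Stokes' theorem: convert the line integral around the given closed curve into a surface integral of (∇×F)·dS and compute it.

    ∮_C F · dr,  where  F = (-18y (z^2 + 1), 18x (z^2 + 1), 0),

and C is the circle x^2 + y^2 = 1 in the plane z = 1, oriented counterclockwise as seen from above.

Let S be the flat disk x^2 + y^2 ≤ 1 in the plane z = 1, with upward unit normal n̂ = ẑ. By Stokes' theorem,

    ∮_C F · dr = ∬_S (∇ × F) · n̂ dS = ∬_D (curl F)_z dA,

where D is the disk x^2 + y^2 ≤ 1.

Compute the curl of F = (-18y (z^2 + 1), 18x (z^2 + 1), 0):
    (∇ × F)_x = ∂F_z/∂y - ∂F_y/∂z = -36x z,
    (∇ × F)_y = ∂F_x/∂z - ∂F_z/∂x = -36y z,
    (∇ × F)_z = ∂F_y/∂x - ∂F_x/∂y = 36z^2 + 36.

On z = 1, (curl F)_z = 72.

Convert to polar (x = r cos θ, y = r sin θ, dA = r dr dθ); the integrand becomes 72, so

    ∬_D (curl F)_z dA = ∫_0^{2π} ∫_0^{1} (72) · r dr dθ.

Inner (r from 0 to 1): 36.
Outer (θ from 0 to 2π): 72π.

Therefore ∮_C F · dr = 72π.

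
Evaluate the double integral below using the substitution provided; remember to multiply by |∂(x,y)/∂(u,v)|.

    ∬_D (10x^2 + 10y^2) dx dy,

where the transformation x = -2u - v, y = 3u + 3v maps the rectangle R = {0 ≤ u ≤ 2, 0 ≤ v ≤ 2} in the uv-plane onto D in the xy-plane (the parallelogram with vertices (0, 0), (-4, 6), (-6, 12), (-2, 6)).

Compute the Jacobian determinant of (x, y) with respect to (u, v):

    ∂(x,y)/∂(u,v) = | -2  -1 | = (-2)(3) - (-1)(3) = -3.
                   | 3  3 |

Its absolute value is |J| = 3 (the area scaling factor).

Substituting x = -2u - v, y = 3u + 3v into the integrand,

    10x^2 + 10y^2 → 130u^2 + 220u v + 100v^2,

so the integral becomes

    ∬_R (130u^2 + 220u v + 100v^2) · |J| du dv = ∫_0^2 ∫_0^2 (390u^2 + 660u v + 300v^2) dv du.

Inner (v): 780u^2 + 1320u + 800.
Outer (u): 6320.

Therefore ∬_D (10x^2 + 10y^2) dx dy = 6320.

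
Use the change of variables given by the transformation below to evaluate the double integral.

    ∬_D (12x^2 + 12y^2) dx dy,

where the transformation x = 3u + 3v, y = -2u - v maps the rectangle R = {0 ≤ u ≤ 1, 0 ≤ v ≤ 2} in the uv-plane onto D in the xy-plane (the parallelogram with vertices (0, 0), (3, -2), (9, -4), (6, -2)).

Compute the Jacobian determinant of (x, y) with respect to (u, v):

    ∂(x,y)/∂(u,v) = | 3  3 | = (3)(-1) - (3)(-2) = 3.
                   | -2  -1 |

Its absolute value is |J| = 3 (the area scaling factor).

Substituting x = 3u + 3v, y = -2u - v into the integrand,

    12x^2 + 12y^2 → 156u^2 + 264u v + 120v^2,

so the integral becomes

    ∬_R (156u^2 + 264u v + 120v^2) · |J| du dv = ∫_0^1 ∫_0^2 (468u^2 + 792u v + 360v^2) dv du.

Inner (v): 936u^2 + 1584u + 960.
Outer (u): 2064.

Therefore ∬_D (12x^2 + 12y^2) dx dy = 2064.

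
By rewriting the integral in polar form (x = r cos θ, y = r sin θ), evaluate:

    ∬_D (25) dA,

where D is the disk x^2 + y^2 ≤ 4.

The region D is 0 ≤ r ≤ 2, 0 ≤ θ ≤ 2π in polar coordinates, where x = r cos(θ), y = r sin(θ), and dA = r dr dθ.

Under the substitution, the integrand becomes 25, so

    ∬_D (25) dA = ∫_{0}^{2π} ∫_{0}^{2} (25) · r dr dθ.

Inner integral (in r): ∫_{0}^{2} (25) · r dr = 50.

Outer integral (in θ): ∫_{0}^{2π} (50) dθ = 100π.

Therefore ∬_D (25) dA = 100π.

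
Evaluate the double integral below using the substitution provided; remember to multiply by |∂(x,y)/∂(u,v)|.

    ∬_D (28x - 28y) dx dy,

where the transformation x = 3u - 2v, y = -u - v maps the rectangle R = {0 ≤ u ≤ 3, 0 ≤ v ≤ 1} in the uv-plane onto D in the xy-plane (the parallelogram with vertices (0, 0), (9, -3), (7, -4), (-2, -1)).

Compute the Jacobian determinant of (x, y) with respect to (u, v):

    ∂(x,y)/∂(u,v) = | 3  -2 | = (3)(-1) - (-2)(-1) = -5.
                   | -1  -1 |

Its absolute value is |J| = 5 (the area scaling factor).

Substituting x = 3u - 2v, y = -u - v into the integrand,

    28x - 28y → 112u - 28v,

so the integral becomes

    ∬_R (112u - 28v) · |J| du dv = ∫_0^3 ∫_0^1 (560u - 140v) dv du.

Inner (v): 560u - 70.
Outer (u): 2310.

Therefore ∬_D (28x - 28y) dx dy = 2310.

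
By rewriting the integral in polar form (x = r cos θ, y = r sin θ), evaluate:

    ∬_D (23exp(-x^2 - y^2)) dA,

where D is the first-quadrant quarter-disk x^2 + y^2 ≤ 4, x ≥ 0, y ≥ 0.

The region D is 0 ≤ r ≤ 2, 0 ≤ θ ≤ π/2 in polar coordinates, where x = r cos(θ), y = r sin(θ), and dA = r dr dθ.

Under the substitution, the integrand becomes 23exp(-r^2), so

    ∬_D (23exp(-x^2 - y^2)) dA = ∫_{0}^{π/2} ∫_{0}^{2} (23exp(-r^2)) · r dr dθ.

Inner integral (in r): ∫_{0}^{2} (23exp(-r^2)) · r dr = 23/2 - 23exp(-4)/2.

Outer integral (in θ): ∫_{0}^{π/2} (23/2 - 23exp(-4)/2) dθ = -23π (1 - exp(4))exp(-4)/4.

Therefore ∬_D (23exp(-x^2 - y^2)) dA = -23π (1 - exp(4))exp(-4)/4.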